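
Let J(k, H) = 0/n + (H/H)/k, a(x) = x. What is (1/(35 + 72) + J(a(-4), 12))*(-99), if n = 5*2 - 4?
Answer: 10197/428 ≈ 23.825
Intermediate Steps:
n = 6 (n = 10 - 4 = 6)
J(k, H) = 1/k (J(k, H) = 0/6 + (H/H)/k = 0*(1/6) + 1/k = 0 + 1/k = 1/k)
(1/(35 + 72) + J(a(-4), 12))*(-99) = (1/(35 + 72) + 1/(-4))*(-99) = (1/107 - 1/4)*(-99) = -103/428*(-99) = 10197/428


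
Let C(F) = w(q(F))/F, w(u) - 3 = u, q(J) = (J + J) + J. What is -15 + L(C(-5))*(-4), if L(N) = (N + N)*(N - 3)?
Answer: -87/25 ≈ -3.4800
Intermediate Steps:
q(J) = 3*J (q(J) = 2*J + J = 3*J)
w(u) = 3 + u
C(F) = (3 + 3*F)/F
L(N) = 2*N*(-3 + N) (L(N) = (2*N)*(-3 + N) = 2*N*(-3 + N))
-15 + L(C(-5))*(-4) = -15 + (2*(3 + 3/(-5))*(-3 + (3 + 3/(-5))))*(-4) = -15 + (2*(3 + 3*(-⅕))*(-3 + (3 + 3*(-⅕))))*(-4) = -15 + (2*(3 - ⅗)*(-3 + (3 - ⅗)))*(-4) = -15 + (2*(12/5)*(-3 + 12/5))*(-4) = -15 + (2*(12/5)*(-⅗))*(-4) = -15 - 72/25*(-4) = -15 + 288/25 = -87/25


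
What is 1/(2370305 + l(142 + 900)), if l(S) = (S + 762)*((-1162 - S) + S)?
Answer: 1/274057 ≈ 3.6489e-6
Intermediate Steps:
l(S) = -885444 - 1162*S (l(S) = (762 + S)*(-1162) = -885444 - 1162*S)
1/(2370305 + l(142 + 900)) = 1/(2370305 + (-885444 - 1162*(142 + 900))) = 1/(2370305 + (-885444 - 1162*1042)) = 1/(2370305 + (-885444 - 1210804)) = 1/(2370305 - 2096248) = 1/274057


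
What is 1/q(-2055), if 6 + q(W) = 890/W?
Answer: -411/2644 ≈ -0.15545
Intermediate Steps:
q(W) = -6 + 890/W
1/q(-2055) = 1/(-6 + 890/(-2055)) = 1/(-6 + 890*(-1/2055)) = 1/(-6 - 178/411) = 1/(-2644/411) = -411/2644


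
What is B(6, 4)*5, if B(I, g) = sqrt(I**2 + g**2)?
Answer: 10*sqrt(13) ≈ 36.056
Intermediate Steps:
B(6, 4)*5 = sqrt(6**2 + 4**2)*5 = sqrt(36 + 16)*5 = sqrt(52)*5 = (2*sqrt(13))*5 = 10*sqrt(13)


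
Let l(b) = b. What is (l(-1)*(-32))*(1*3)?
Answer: 96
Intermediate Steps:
(l(-1)*(-32))*(1*3) = (-1*(-32))*(1*3) = 32*3 = 96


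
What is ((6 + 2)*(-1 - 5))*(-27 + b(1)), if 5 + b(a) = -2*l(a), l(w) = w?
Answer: 1632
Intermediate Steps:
b(a) = -5 - 2*a
((6 + 2)*(-1 - 5))*(-27 + b(1)) = ((6 + 2)*(-1 - 5))*(-27 + (-5 - 2*1)) = (8*(-6))*(-27 + (-5 - 2)) = -48*(-27 - 7) = -48*(-34) = 1632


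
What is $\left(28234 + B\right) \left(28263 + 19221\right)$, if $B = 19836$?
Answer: $2282555880$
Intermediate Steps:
$\left(28234 + B\right) \left(28263 + 19221\right) = \left(28234 + 19836\right) \left(28263 + 19221\right) = 48070 \cdot 47484 = 2282555880$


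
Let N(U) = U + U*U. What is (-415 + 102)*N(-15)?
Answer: -65730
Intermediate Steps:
N(U) = U + U²
(-415 + 102)*N(-15) = (-415 + 102)*(-15*(1 - 15)) = -(-4695)*(-14) = -313*210 = -65730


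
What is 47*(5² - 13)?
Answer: 564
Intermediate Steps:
47*(5² - 13) = 47*(25 - 13) = 47*12 = 564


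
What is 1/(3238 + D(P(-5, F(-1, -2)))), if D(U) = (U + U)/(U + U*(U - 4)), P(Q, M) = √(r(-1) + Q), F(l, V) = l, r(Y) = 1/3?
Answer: 33185/107438462 + I*√42/214876924 ≈ 0.00030887 + 3.016e-8*I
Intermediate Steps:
r(Y) = ⅓
P(Q, M) = √(⅓ + Q)
D(U) = 2*U/(U + U*(-4 + U)) (D(U) = (2*U)/(U + U*(-4 + U)) = 2*U/(U + U*(-4 + U)))
1/(3238 + D(P(-5, F(-1, -2)))) = 1/(3238 + 2/(-3 + √(3 + 9*(-5))/3)) = 1/(3238 + 2/(-3 + √(3 - 45)/3)) = 1/(3238 + 2/(-3 + √(-42)/3)) = 1/(3238 + 2/(-3 + (I*√42)/3)) = 1/(3238 + 2/(-3 + I*√42/3))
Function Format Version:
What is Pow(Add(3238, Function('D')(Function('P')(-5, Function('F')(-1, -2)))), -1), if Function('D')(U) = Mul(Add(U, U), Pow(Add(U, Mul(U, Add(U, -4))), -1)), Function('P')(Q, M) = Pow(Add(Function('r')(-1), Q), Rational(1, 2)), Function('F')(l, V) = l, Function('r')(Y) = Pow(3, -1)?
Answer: Add(Rational(33185, 107438462), Mul(Rational(1, 214876924), I, Pow(42, Rational(1, 2)))) ≈ Add(0.00030887, Mul(3.0160e-8, I))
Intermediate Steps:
Function('r')(Y) = Rational(1, 3)
Function('P')(Q, M) = Pow(Add(Rational(1, 3), Q), Rational(1, 2))
Function('D')(U) = Mul(2, U, Pow(Add(U, Mul(U, Add(-4, U))), -1)) (Function('D')(U) = Mul(Mul(2, U), Pow(Add(U, Mul(U, Add(-4, U))), -1)) = Mul(2, U, Pow(Add(U, Mul(U, Add(-4, U))), -1)))
Pow(Add(3238, Function('D')(Function('P')(-5, Function('F')(-1, -2)))), -1) = Pow(Add(3238, Mul(2, Pow(Add(-3, Mul(Rational(1, 3), Pow(Add(3, Mul(9, -5)), Rational(1, 2)))), -1))), -1) = Pow(Add(3238, Mul(2, Pow(Add(-3, Mul(Rational(1, 3), Pow(Add(3, -45), Rational(1, 2)))), -1))), -1) = Pow(Add(3238, Mul(2, Pow(Add(-3, Mul(Rational(1, 3), Pow(-42, Rational(1, 2)))), -1))), -1) = Pow(Add(3238, Mul(2, Pow(Add(-3, Mul(Rational(1, 3), Mul(I, Pow(42, Rational(1, 2))))), -1))), -1) = Pow(Add(3238, Mul(2, Pow(Add(-3, Mul(Rational(1, 3), I, Pow(42, Rational(1, 2)))), -1))), -1)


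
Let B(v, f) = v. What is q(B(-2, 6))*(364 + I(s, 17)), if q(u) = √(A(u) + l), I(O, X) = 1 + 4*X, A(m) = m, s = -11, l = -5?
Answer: 433*I*√7 ≈ 1145.6*I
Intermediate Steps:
q(u) = √(-5 + u) (q(u) = √(u - 5) = √(-5 + u))
q(B(-2, 6))*(364 + I(s, 17)) = √(-5 - 2)*(364 + (1 + 4*17)) = √(-7)*(364 + (1 + 68)) = (I*√7)*(364 + 69) = (I*√7)*433 = 433*I*√7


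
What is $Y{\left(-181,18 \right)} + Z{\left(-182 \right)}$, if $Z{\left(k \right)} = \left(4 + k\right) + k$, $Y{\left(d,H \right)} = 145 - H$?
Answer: $-233$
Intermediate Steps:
$Z{\left(k \right)} = 4 + 2 k$
$Y{\left(-181,18 \right)} + Z{\left(-182 \right)} = \left(145 - 18\right) + \left(4 + 2 \left(-182\right)\right) = \left(145 - 18\right) + \left(4 - 364\right) = 127 - 360 = -233$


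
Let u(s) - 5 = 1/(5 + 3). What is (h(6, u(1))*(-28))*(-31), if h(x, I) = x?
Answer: 5208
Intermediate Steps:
u(s) = 41/8 (u(s) = 5 + 1/(5 + 3) = 5 + 1/8 = 41/8)
(h(6, u(1))*(-28))*(-31) = (6*(-28))*(-31) = -168*(-31) = 5208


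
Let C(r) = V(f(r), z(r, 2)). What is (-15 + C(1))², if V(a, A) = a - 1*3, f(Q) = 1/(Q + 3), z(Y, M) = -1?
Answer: 5041/16 ≈ 315.06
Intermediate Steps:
f(Q) = 1/(3 + Q)
V(a, A) = -3 + a (V(a, A) = a - 3 = -3 + a)
C(r) = -3 + 1/(3 + r)
(-15 + C(1))² = (-15 + (-8 - 3*1)/(3 + 1))² = (-15 + (-8 - 3)/4)² = (-15 + (¼)*(-11))² = (-15 - 11/4)² = (-71/4)² = 5041/16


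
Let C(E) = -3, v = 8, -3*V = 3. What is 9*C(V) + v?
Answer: -19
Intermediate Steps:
V = -1 (V = -⅓*3 = -1)
9*C(V) + v = 9*(-3) + 8 = -27 + 8 = -19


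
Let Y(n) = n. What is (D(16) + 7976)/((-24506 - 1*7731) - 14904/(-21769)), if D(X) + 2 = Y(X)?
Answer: -173934310/701752349 ≈ -0.24786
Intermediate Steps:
D(X) = -2 + X
(D(16) + 7976)/((-24506 - 1*7731) - 14904/(-21769)) = ((-2 + 16) + 7976)/((-24506 - 1*7731) - 14904/(-21769)) = (14 + 7976)/((-24506 - 7731) - 14904*(-1/21769)) = 7990/(-32237 + 14904/21769) = 7990/(-701752349/21769) = 7990*(-21769/701752349) = -173934310/701752349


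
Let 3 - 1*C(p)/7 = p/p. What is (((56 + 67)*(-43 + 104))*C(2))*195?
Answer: 20483190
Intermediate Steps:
C(p) = 14 (C(p) = 21 - 7*p/p = 21 - 7*1 = 21 - 7 = 14)
(((56 + 67)*(-43 + 104))*C(2))*195 = (((56 + 67)*(-43 + 104))*14)*195 = ((123*61)*14)*195 = (7503*14)*195 = 105042*195 = 20483190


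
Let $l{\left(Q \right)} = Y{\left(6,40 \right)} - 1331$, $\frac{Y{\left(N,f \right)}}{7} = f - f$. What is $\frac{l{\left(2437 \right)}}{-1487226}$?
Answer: $\frac{1331}{1487226} \approx 0.00089495$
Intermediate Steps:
$Y{\left(N,f \right)} = 0$ ($Y{\left(N,f \right)} = 7 \left(f - f\right) = 7 \cdot 0 = 0$)
$l{\left(Q \right)} = -1331$ ($l{\left(Q \right)} = 0 - 1331 = -1331$)
$\frac{l{\left(2437 \right)}}{-1487226} = - \frac{1331}{-1487226} = \left(-1331\right) \left(- \frac{1}{1487226}\right) = \frac{1331}{1487226}$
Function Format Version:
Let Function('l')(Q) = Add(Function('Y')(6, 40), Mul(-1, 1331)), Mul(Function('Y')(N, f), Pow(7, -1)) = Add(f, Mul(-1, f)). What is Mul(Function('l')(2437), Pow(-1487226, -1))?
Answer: Rational(1331, 1487226) ≈ 0.00089495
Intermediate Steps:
Function('Y')(N, f) = 0 (Function('Y')(N, f) = Mul(7, Add(f, Mul(-1, f))) = Mul(7, 0) = 0)
Function('l')(Q) = -1331 (Function('l')(Q) = Add(0, Mul(-1, 1331)) = Add(0, -1331) = -1331)
Mul(Function('l')(2437), Pow(-1487226, -1)) = Mul(-1331, Pow(-1487226, -1)) = Mul(-1331, Rational(-1, 1487226)) = Rational(1331, 1487226)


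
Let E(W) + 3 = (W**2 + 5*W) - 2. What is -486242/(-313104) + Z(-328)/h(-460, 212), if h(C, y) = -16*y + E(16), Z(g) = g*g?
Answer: -16098296987/479205672 ≈ -33.594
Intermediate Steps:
Z(g) = g**2
E(W) = -5 + W**2 + 5*W (E(W) = -3 + ((W**2 + 5*W) - 2) = -3 + (-2 + W**2 + 5*W) = -5 + W**2 + 5*W)
h(C, y) = 331 - 16*y (h(C, y) = -16*y + (-5 + 16**2 + 5*16) = -16*y + (-5 + 256 + 80) = -16*y + 331 = 331 - 16*y)
-486242/(-313104) + Z(-328)/h(-460, 212) = -486242/(-313104) + (-328)**2/(331 - 16*212) = -486242*(-1/313104) + 107584/(331 - 3392) = 243121/156552 + 107584/(-3061) = 243121/156552 + 107584*(-1/3061) = 243121/156552 - 107584/3061 = -16098296987/479205672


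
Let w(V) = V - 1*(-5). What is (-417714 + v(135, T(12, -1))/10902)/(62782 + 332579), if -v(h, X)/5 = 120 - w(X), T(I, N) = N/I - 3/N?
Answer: -54647023061/51722707464 ≈ -1.0565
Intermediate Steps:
w(V) = 5 + V (w(V) = V + 5 = 5 + V)
T(I, N) = -3/N + N/I
v(h, X) = -575 + 5*X (v(h, X) = -5*(120 - (5 + X)) = -5*(120 + (-5 - X)) = -5*(115 - X) = -575 + 5*X)
(-417714 + v(135, T(12, -1))/10902)/(62782 + 332579) = (-417714 + (-575 + 5*(-3/(-1) - 1/12))/10902)/(62782 + 332579) = (-417714 + (-575 + 5*(-3*(-1) - 1*1/12))*(1/10902))/395361 = (-417714 + (-575 + 5*(3 - 1/12))*(1/10902))*(1/395361) = (-417714 + (-575 + 5*(35/12))*(1/10902))*(1/395361) = (-417714 + (-575 + 175/12)*(1/10902))*(1/395361) = (-417714 - 6725/12*1/10902)*(1/395361) = (-417714 - 6725/130824)*(1/395361) = -54647023061/130824*1/395361 = -54647023061/51722707464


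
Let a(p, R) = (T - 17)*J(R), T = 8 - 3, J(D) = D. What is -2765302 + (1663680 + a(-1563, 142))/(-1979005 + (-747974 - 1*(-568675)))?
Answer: -746045503723/269788 ≈ -2.7653e+6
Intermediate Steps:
T = 5
a(p, R) = -12*R (a(p, R) = (5 - 17)*R = -12*R)
-2765302 + (1663680 + a(-1563, 142))/(-1979005 + (-747974 - 1*(-568675))) = -2765302 + (1663680 - 12*142)/(-1979005 + (-747974 - 1*(-568675))) = -2765302 + (1663680 - 1704)/(-1979005 + (-747974 + 568675)) = -2765302 + 1661976/(-1979005 - 179299) = -2765302 + 1661976/(-2158304) = -2765302 + 1661976*(-1/2158304) = -2765302 - 207747/269788 = -746045503723/269788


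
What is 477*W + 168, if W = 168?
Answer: 80304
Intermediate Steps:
477*W + 168 = 477*168 + 168 = 80136 + 168 = 80304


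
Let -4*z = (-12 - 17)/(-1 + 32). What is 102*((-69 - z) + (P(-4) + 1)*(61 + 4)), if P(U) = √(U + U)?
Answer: -26775/62 + 13260*I*√2 ≈ -431.85 + 18752.0*I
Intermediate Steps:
P(U) = √2*√U (P(U) = √(2*U) = √2*√U)
z = 29/124 (z = -(-12 - 17)/(4*(-1 + 32)) = -(-29)/(4*31) = -¼*(-29/31) = 29/124 ≈ 0.23387)
102*((-69 - z) + (P(-4) + 1)*(61 + 4)) = 102*((-69 - 1*29/124) + (√2*√(-4) + 1)*(61 + 4)) = 102*((-69 - 29/124) + (√2*(2*I) + 1)*65) = 102*(-8585/124 + (2*I*√2 + 1)*65) = 102*(-8585/124 + (1 + 2*I*√2)*65) = 102*(-8585/124 + (65 + 130*I*√2)) = 102*(-525/124 + 130*I*√2) = -26775/62 + 13260*I*√2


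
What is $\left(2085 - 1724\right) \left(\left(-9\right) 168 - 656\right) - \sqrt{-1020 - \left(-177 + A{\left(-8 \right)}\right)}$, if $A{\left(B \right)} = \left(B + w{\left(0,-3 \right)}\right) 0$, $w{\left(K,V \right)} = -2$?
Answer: $-782648 - i \sqrt{843} \approx -7.8265 \cdot 10^{5} - 29.034 i$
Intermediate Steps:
$A{\left(B \right)} = 0$ ($A{\left(B \right)} = \left(B - 2\right) 0 = \left(-2 + B\right) 0 = 0$)
$\left(2085 - 1724\right) \left(\left(-9\right) 168 - 656\right) - \sqrt{-1020 - \left(-177 + A{\left(-8 \right)}\right)} = \left(2085 - 1724\right) \left(\left(-9\right) 168 - 656\right) - \sqrt{-1020 + \left(177 - 0\right)} = 361 \left(-1512 - 656\right) - \sqrt{-1020 + \left(177 + 0\right)} = 361 \left(-2168\right) - \sqrt{-1020 + 177} = -782648 - \sqrt{-843} = -782648 - i \sqrt{843}$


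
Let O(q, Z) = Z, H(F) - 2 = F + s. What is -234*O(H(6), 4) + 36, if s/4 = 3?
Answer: -900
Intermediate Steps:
s = 12 (s = 4*3 = 12)
H(F) = 14 + F (H(F) = 2 + (F + 12) = 2 + (12 + F) = 14 + F)
-234*O(H(6), 4) + 36 = -234*4 + 36 = -936 + 36 = -900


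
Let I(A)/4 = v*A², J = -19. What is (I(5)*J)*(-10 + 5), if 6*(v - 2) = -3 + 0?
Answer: 14250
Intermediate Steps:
v = 3/2 (v = 2 + (-3 + 0)/6 = 2 + (⅙)*(-3) = 2 - ½ = 3/2 ≈ 1.5000)
I(A) = 6*A² (I(A) = 4*(3*A²/2) = 6*A²)
(I(5)*J)*(-10 + 5) = ((6*5²)*(-19))*(-10 + 5) = ((6*25)*(-19))*(-5) = (150*(-19))*(-5) = -2850*(-5) = 14250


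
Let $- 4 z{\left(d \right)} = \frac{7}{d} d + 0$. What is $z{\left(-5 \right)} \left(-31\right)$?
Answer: $\frac{217}{4} \approx 54.25$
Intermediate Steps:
$z{\left(d \right)} = - \frac{7}{4}$ ($z{\left(d \right)} = - \frac{\frac{7}{d} d + 0}{4} = - \frac{7 + 0}{4} = \left(- \frac{1}{4}\right) 7 = - \frac{7}{4}$)
$z{\left(-5 \right)} \left(-31\right) = \left(- \frac{7}{4}\right) \left(-31\right) = \frac{217}{4}$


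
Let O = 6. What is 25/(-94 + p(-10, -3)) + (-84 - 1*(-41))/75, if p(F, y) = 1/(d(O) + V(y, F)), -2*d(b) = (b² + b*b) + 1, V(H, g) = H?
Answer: -155843/185700 ≈ -0.83922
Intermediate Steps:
d(b) = -½ - b² (d(b) = -((b² + b*b) + 1)/2 = -((b² + b²) + 1)/2 = -(2*b² + 1)/2 = -(1 + 2*b²)/2 = -½ - b²)
p(F, y) = 1/(-73/2 + y) (p(F, y) = 1/((-½ - 1*6²) + y) = 1/((-½ - 1*36) + y) = 1/((-½ - 36) + y) = 1/(-73/2 + y))
25/(-94 + p(-10, -3)) + (-84 - 1*(-41))/75 = 25/(-94 + 2/(-73 + 2*(-3))) + (-84 - 1*(-41))/75 = 25/(-94 + 2/(-73 - 6)) + (-84 + 41)*(1/75) = 25/(-94 + 2/(-79)) - 43*1/75 = 25/(-94 + 2*(-1/79)) - 43/75 = 25/(-94 - 2/79) - 43/75 = 25/(-7428/79) - 43/75 = 25*(-79/7428) - 43/75 = -1975/7428 - 43/75 = -155843/185700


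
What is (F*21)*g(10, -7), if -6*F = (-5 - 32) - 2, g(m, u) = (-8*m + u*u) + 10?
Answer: -5733/2 ≈ -2866.5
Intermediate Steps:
g(m, u) = 10 + u² - 8*m (g(m, u) = (-8*m + u²) + 10 = (u² - 8*m) + 10 = 10 + u² - 8*m)
F = 13/2 (F = -((-5 - 32) - 2)/6 = -(-37 - 2)/6 = -⅙*(-39) = 13/2 ≈ 6.5000)
(F*21)*g(10, -7) = ((13/2)*21)*(10 + (-7)² - 8*10) = 273*(10 + 49 - 80)/2 = (273/2)*(-21) = -5733/2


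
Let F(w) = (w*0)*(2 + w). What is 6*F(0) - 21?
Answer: -21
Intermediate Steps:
F(w) = 0 (F(w) = 0*(2 + w) = 0)
6*F(0) - 21 = 6*0 - 21 = 0 - 21 = -21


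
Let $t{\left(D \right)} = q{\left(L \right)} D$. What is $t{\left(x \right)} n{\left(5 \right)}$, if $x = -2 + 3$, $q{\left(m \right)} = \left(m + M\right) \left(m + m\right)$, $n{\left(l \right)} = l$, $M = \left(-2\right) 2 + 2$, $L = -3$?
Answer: $150$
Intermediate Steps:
$M = -2$ ($M = -4 + 2 = -2$)
$q{\left(m \right)} = 2 m \left(-2 + m\right)$ ($q{\left(m \right)} = \left(m - 2\right) \left(m + m\right) = \left(-2 + m\right) 2 m = 2 m \left(-2 + m\right)$)
$x = 1$
$t{\left(D \right)} = 30 D$ ($t{\left(D \right)} = 2 \left(-3\right) \left(-2 - 3\right) D = 2 \left(-3\right) \left(-5\right) D = 30 D$)
$t{\left(x \right)} n{\left(5 \right)} = 30 \cdot 1 \cdot 5 = 30 \cdot 5 = 150$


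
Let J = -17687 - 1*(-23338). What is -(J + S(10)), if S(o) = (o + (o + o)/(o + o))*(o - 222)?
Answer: -3319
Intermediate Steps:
S(o) = (1 + o)*(-222 + o) (S(o) = (o + (2*o)/((2*o)))*(-222 + o) = (o + (2*o)*(1/(2*o)))*(-222 + o) = (o + 1)*(-222 + o) = (1 + o)*(-222 + o))
J = 5651 (J = -17687 + 23338 = 5651)
-(J + S(10)) = -(5651 + (-222 + 10**2 - 221*10)) = -(5651 + (-222 + 100 - 2210)) = -(5651 - 2332) = -1*3319 = -3319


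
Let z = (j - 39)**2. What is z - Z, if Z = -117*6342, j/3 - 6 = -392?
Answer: 2174823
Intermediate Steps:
j = -1158 (j = 18 + 3*(-392) = 18 - 1176 = -1158)
Z = -742014
z = 1432809 (z = (-1158 - 39)**2 = (-1197)**2 = 1432809)
z - Z = 1432809 - 1*(-742014) = 1432809 + 742014 = 2174823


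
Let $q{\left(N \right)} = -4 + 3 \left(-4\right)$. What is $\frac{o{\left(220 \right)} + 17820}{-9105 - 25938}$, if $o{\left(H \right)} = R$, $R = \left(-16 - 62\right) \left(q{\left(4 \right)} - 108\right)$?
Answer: $- \frac{9164}{11681} \approx -0.78452$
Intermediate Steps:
$q{\left(N \right)} = -16$ ($q{\left(N \right)} = -4 - 12 = -16$)
$R = 9672$ ($R = \left(-16 - 62\right) \left(-16 - 108\right) = \left(-78\right) \left(-124\right) = 9672$)
$o{\left(H \right)} = 9672$
$\frac{o{\left(220 \right)} + 17820}{-9105 - 25938} = \frac{9672 + 17820}{-9105 - 25938} = \frac{27492}{-35043} = 27492 \left(- \frac{1}{35043}\right) = - \frac{9164}{11681}$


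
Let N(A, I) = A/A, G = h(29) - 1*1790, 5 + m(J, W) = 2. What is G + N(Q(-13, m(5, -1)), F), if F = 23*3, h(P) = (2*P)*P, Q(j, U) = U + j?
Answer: -107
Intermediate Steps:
m(J, W) = -3 (m(J, W) = -5 + 2 = -3)
h(P) = 2*P**2
G = -108 (G = 2*29**2 - 1*1790 = 2*841 - 1790 = 1682 - 1790 = -108)
F = 69
N(A, I) = 1
G + N(Q(-13, m(5, -1)), F) = -108 + 1 = -107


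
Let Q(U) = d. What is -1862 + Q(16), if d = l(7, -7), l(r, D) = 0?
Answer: -1862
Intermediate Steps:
d = 0
Q(U) = 0
-1862 + Q(16) = -1862 + 0 = -1862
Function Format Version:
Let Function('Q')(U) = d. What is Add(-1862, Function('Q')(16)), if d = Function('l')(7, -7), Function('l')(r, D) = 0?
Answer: -1862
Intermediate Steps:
d = 0
Function('Q')(U) = 0
Add(-1862, Function('Q')(16)) = Add(-1862, 0) = -1862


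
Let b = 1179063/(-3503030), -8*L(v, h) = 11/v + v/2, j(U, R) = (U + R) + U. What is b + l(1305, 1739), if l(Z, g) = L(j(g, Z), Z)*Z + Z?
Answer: -52115955004551357/134039939920 ≈ -3.8881e+5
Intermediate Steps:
j(U, R) = R + 2*U (j(U, R) = (R + U) + U = R + 2*U)
L(v, h) = -11/(8*v) - v/16 (L(v, h) = -(11/v + v/2)/8 = -(v/2 + 11/v)/8 = -11/(8*v) - v/16)
b = -1179063/3503030 (b = 1179063*(-1/3503030) = -1179063/3503030 ≈ -0.33658)
l(Z, g) = Z + Z*(-22 - (Z + 2*g)**2)/(16*(Z + 2*g)) (l(Z, g) = ((-22 - (Z + 2*g)**2)/(16*(Z + 2*g)))*Z + Z = Z*(-22 - (Z + 2*g)**2)/(16*(Z + 2*g)) + Z = Z + Z*(-22 - (Z + 2*g)**2)/(16*(Z + 2*g)))
b + l(1305, 1739) = -1179063/3503030 + (1/16)*1305*(-22 - (1305 + 2*1739)**2 + 16*1305 + 32*1739)/(1305 + 2*1739) = -1179063/3503030 + (1/16)*1305*(-22 - (1305 + 3478)**2 + 20880 + 55648)/(1305 + 3478) = -1179063/3503030 + (1/16)*1305*(-22 - 1*4783**2 + 20880 + 55648)/4783 = -1179063/3503030 + (1/16)*1305*(1/4783)*(-22 - 1*22877089 + 20880 + 55648) = -1179063/3503030 + (1/16)*1305*(1/4783)*(-22 - 22877089 + 20880 + 55648) = -1179063/3503030 + (1/16)*1305*(1/4783)*(-22800583) = -1179063/3503030 - 29754760815/76528 = -52115955004551357/134039939920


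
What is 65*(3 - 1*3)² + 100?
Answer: 100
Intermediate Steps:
65*(3 - 1*3)² + 100 = 65*(3 - 3)² + 100 = 65*0² + 100 = 65*0 + 100 = 0 + 100 = 100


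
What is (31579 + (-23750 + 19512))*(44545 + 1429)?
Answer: 1256975134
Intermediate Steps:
(31579 + (-23750 + 19512))*(44545 + 1429) = (31579 - 4238)*45974 = 27341*45974 = 1256975134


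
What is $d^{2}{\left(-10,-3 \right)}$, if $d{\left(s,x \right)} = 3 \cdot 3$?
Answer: $81$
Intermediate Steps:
$d{\left(s,x \right)} = 9$
$d^{2}{\left(-10,-3 \right)} = 9^{2} = 81$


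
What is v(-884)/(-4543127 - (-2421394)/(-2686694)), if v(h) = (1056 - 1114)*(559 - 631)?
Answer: -2804908536/3051498618383 ≈ -0.00091919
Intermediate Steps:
v(h) = 4176 (v(h) = -58*(-72) = 4176)
v(-884)/(-4543127 - (-2421394)/(-2686694)) = 4176/(-4543127 - (-2421394)/(-2686694)) = 4176/(-4543127 - (-2421394)*(-1)/2686694) = 4176/(-4543127 - 1*1210697/1343347) = 4176/(-4543127 - 1210697/1343347) = 4176/(-6102997236766/1343347) = 4176*(-1343347/6102997236766) = -2804908536/3051498618383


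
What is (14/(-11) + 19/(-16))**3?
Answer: -81182737/5451776 ≈ -14.891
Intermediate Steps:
(14/(-11) + 19/(-16))**3 = (14*(-1/11) + 19*(-1/16))**3 = (-14/11 - 19/16)**3 = (-433/176)**3 = -81182737/5451776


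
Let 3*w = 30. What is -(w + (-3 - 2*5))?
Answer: 3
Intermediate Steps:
w = 10 (w = (1/3)*30 = 10)
-(w + (-3 - 2*5)) = -(10 + (-3 - 2*5)) = -(10 + (-3 - 10)) = -(10 - 13) = -1*(-3) = 3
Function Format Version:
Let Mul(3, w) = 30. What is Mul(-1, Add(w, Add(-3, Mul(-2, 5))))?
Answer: 3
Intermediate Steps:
w = 10 (w = Mul(Rational(1, 3), 30) = 10)
Mul(-1, Add(w, Add(-3, Mul(-2, 5)))) = Mul(-1, Add(10, Add(-3, Mul(-2, 5)))) = Mul(-1, Add(10, Add(-3, -10))) = Mul(-1, Add(10, -13)) = Mul(-1, -3) = 3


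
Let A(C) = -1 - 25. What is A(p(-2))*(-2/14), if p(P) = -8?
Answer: 26/7 ≈ 3.7143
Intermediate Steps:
A(C) = -26
A(p(-2))*(-2/14) = -(-52)/14 = -26*(-⅐) = 26/7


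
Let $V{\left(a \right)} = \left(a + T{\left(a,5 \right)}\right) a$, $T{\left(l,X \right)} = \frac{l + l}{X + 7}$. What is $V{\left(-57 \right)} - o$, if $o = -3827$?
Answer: $\frac{15235}{2} \approx 7617.5$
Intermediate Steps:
$T{\left(l,X \right)} = \frac{2 l}{7 + X}$
$V{\left(a \right)} = \frac{7 a^{2}}{6}$ ($V{\left(a \right)} = \left(a + \frac{2 a}{7 + 5}\right) a = \left(a + \frac{2 a}{12}\right) a = \left(a + 2 a \frac{1}{12}\right) a = \left(a + \frac{a}{6}\right) a = \frac{7 a}{6} a = \frac{7 a^{2}}{6}$)
$V{\left(-57 \right)} - o = \frac{7 \left(-57\right)^{2}}{6} - -3827 = \frac{7}{6} \cdot 3249 + 3827 = \frac{7581}{2} + 3827 = \frac{15235}{2}$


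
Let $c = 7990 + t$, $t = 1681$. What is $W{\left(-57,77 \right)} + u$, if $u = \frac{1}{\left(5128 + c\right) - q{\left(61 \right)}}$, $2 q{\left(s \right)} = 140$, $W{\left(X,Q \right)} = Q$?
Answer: $\frac{1134134}{14729} \approx 77.0$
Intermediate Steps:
$q{\left(s \right)} = 70$ ($q{\left(s \right)} = \frac{1}{2} \cdot 140 = 70$)
$c = 9671$ ($c = 7990 + 1681 = 9671$)
$u = \frac{1}{14729}$ ($u = \frac{1}{\left(5128 + 9671\right) - 70} = \frac{1}{14799 - 70} = \frac{1}{14729} \approx 6.7893 \cdot 10^{-5}$)
$W{\left(-57,77 \right)} + u = 77 + \frac{1}{14729} = \frac{1134134}{14729}$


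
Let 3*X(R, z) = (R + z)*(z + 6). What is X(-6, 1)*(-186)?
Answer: 2170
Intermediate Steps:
X(R, z) = (6 + z)*(R + z)/3 (X(R, z) = ((R + z)*(z + 6))/3 = ((R + z)*(6 + z))/3 = ((6 + z)*(R + z))/3 = (6 + z)*(R + z)/3)
X(-6, 1)*(-186) = (2*(-6) + 2*1 + (1/3)*1**2 + (1/3)*(-6)*1)*(-186) = (-12 + 2 + (1/3)*1 - 2)*(-186) = (-12 + 2 + 1/3 - 2)*(-186) = -35/3*(-186) = 2170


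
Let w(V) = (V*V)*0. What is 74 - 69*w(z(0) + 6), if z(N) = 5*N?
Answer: 74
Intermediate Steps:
w(V) = 0 (w(V) = V**2*0 = 0)
74 - 69*w(z(0) + 6) = 74 - 69*0 = 74 + 0 = 74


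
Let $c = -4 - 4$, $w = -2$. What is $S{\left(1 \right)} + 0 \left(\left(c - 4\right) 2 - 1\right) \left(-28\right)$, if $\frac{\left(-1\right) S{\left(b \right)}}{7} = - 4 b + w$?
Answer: $42$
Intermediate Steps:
$S{\left(b \right)} = 14 + 28 b$ ($S{\left(b \right)} = - 7 \left(- 4 b - 2\right) = - 7 \left(-2 - 4 b\right) = 14 + 28 b$)
$c = -8$ ($c = -4 - 4 = -8$)
$S{\left(1 \right)} + 0 \left(\left(c - 4\right) 2 - 1\right) \left(-28\right) = \left(14 + 28 \cdot 1\right) + 0 \left(\left(-8 - 4\right) 2 - 1\right) \left(-28\right) = \left(14 + 28\right) + 0 \left(\left(-12\right) 2 - 1\right) \left(-28\right) = 42 + 0 \left(-24 - 1\right) \left(-28\right) = 42 + 0 \left(-25\right) \left(-28\right) = 42 + 0 \left(-28\right) = 42 + 0 = 42$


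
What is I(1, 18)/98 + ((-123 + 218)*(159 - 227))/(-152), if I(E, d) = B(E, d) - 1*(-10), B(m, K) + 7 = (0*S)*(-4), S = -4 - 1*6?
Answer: 2084/49 ≈ 42.531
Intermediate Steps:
S = -10 (S = -4 - 6 = -10)
B(m, K) = -7 (B(m, K) = -7 + (0*(-10))*(-4) = -7 + 0*(-4) = -7 + 0 = -7)
I(E, d) = 3 (I(E, d) = -7 - 1*(-10) = -7 + 10 = 3)
I(1, 18)/98 + ((-123 + 218)*(159 - 227))/(-152) = 3/98 + ((-123 + 218)*(159 - 227))/(-152) = 3*(1/98) + (95*(-68))*(-1/152) = 3/98 - 6460*(-1/152) = 3/98 + 85/2 = 2084/49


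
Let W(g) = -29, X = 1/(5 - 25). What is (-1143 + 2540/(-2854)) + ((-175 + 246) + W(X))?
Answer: -1572397/1427 ≈ -1101.9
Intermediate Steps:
X = -1/20 (X = 1/(-20) = -1/20 ≈ -0.050000)
(-1143 + 2540/(-2854)) + ((-175 + 246) + W(X)) = (-1143 + 2540/(-2854)) + ((-175 + 246) - 29) = (-1143 + 2540*(-1/2854)) + (71 - 29) = (-1143 - 1270/1427) + 42 = -1632331/1427 + 42 = -1572397/1427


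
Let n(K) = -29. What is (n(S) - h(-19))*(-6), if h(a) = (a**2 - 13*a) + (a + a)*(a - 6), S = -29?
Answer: 9522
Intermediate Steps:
h(a) = a**2 - 13*a + 2*a*(-6 + a) (h(a) = (a**2 - 13*a) + (2*a)*(-6 + a) = (a**2 - 13*a) + 2*a*(-6 + a) = a**2 - 13*a + 2*a*(-6 + a))
(n(S) - h(-19))*(-6) = (-29 - (-19)*(-25 + 3*(-19)))*(-6) = (-29 - (-19)*(-25 - 57))*(-6) = (-29 - (-19)*(-82))*(-6) = (-29 - 1*1558)*(-6) = (-29 - 1558)*(-6) = -1587*(-6) = 9522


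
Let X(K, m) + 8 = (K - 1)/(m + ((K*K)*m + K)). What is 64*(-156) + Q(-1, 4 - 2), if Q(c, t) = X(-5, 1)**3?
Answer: -3619624/343 ≈ -10553.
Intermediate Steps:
X(K, m) = -8 + (-1 + K)/(K + m + m*K**2) (X(K, m) = -8 + (K - 1)/(m + ((K*K)*m + K)) = -8 + (-1 + K)/(m + (K**2*m + K)) = -8 + (-1 + K)/(m + (m*K**2 + K)) = -8 + (-1 + K)/(m + (K + m*K**2)) = -8 + (-1 + K)/(K + m + m*K**2))
Q(c, t) = -195112/343 (Q(c, t) = ((-1 - 8*1 - 7*(-5) - 8*1*(-5)**2)/(-5 + 1 + 1*(-5)**2))**3 = ((-1 - 8 + 35 - 8*1*25)/(-5 + 1 + 1*25))**3 = ((-1 - 8 + 35 - 200)/(-5 + 1 + 25))**3 = (-174/21)**3 = ((1/21)*(-174))**3 = (-58/7)**3 = -195112/343)
64*(-156) + Q(-1, 4 - 2) = 64*(-156) - 195112/343 = -9984 - 195112/343 = -3619624/343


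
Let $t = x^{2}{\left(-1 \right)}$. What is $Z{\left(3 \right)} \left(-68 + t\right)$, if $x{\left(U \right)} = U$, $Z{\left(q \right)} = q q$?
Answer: $-603$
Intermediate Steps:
$Z{\left(q \right)} = q^{2}$
$t = 1$ ($t = \left(-1\right)^{2} = 1$)
$Z{\left(3 \right)} \left(-68 + t\right) = 3^{2} \left(-68 + 1\right) = 9 \left(-67\right) = -603$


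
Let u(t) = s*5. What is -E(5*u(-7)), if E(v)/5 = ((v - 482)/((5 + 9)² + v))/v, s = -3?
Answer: -557/1815 ≈ -0.30689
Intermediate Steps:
u(t) = -15 (u(t) = -3*5 = -15)
E(v) = 5*(-482 + v)/(v*(196 + v)) (E(v) = 5*(((v - 482)/((5 + 9)² + v))/v) = 5*(((-482 + v)/(14² + v))/v) = 5*(((-482 + v)/(196 + v))/v) = 5*((-482 + v)/(v*(196 + v))) = 5*(-482 + v)/(v*(196 + v)))
-E(5*u(-7)) = -5*(-482 + 5*(-15))/((5*(-15))*(196 + 5*(-15))) = -5*(-482 - 75)/((-75)*(196 - 75)) = -5*(-1)*(-557)/(75*121) = -1*557/1815 = -557/1815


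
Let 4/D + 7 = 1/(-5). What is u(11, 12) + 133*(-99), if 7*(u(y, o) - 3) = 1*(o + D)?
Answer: -829229/63 ≈ -13162.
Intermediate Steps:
D = -5/9 (D = 4/(-7 + 1/(-5)) = 4/(-7 - ⅕) = 4/(-36/5) = 4*(-5/36) = -5/9 ≈ -0.55556)
u(y, o) = 184/63 + o/7 (u(y, o) = 3 + (1*(o - 5/9))/7 = 3 + (1*(-5/9 + o))/7 = 3 + (-5/9 + o)/7 = 3 + (-5/63 + o/7) = 184/63 + o/7)
u(11, 12) + 133*(-99) = (184/63 + (⅐)*12) + 133*(-99) = (184/63 + 12/7) - 13167 = 292/63 - 13167 = -829229/63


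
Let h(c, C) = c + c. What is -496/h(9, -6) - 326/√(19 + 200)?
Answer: -248/9 - 326*√219/219 ≈ -49.585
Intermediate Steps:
h(c, C) = 2*c
-496/h(9, -6) - 326/√(19 + 200) = -496/(2*9) - 326/√(19 + 200) = -496/18 - 326*√219/219 = -496*1/18 - 326*√219/219 = -248/9 - 326*√219/219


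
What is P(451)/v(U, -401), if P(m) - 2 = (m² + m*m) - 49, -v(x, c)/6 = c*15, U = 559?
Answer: 9039/802 ≈ 11.271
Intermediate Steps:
v(x, c) = -90*c (v(x, c) = -6*c*15 = -90*c)
P(m) = -47 + 2*m² (P(m) = 2 + ((m² + m*m) - 49) = 2 + ((m² + m²) - 49) = 2 + (2*m² - 49) = 2 + (-49 + 2*m²) = -47 + 2*m²)
P(451)/v(U, -401) = (-47 + 2*451²)/((-90*(-401))) = (-47 + 2*203401)/36090 = (-47 + 406802)*(1/36090) = 406755*(1/36090) = 9039/802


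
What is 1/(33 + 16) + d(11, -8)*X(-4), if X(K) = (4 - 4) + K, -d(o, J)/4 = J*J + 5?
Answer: 54097/49 ≈ 1104.0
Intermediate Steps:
d(o, J) = -20 - 4*J**2 (d(o, J) = -4*(J*J + 5) = -4*(J**2 + 5) = -4*(5 + J**2) = -20 - 4*J**2)
X(K) = K (X(K) = 0 + K = K)
1/(33 + 16) + d(11, -8)*X(-4) = 1/(33 + 16) + (-20 - 4*(-8)**2)*(-4) = 1/49 + (-20 - 4*64)*(-4) = 1/49 + (-20 - 256)*(-4) = 1/49 - 276*(-4) = 1/49 + 1104 = 54097/49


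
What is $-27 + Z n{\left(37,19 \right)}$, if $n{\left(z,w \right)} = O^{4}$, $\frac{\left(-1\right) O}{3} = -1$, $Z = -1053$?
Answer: $-85320$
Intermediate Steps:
$O = 3$ ($O = \left(-3\right) \left(-1\right) = 3$)
$n{\left(z,w \right)} = 81$ ($n{\left(z,w \right)} = 3^{4} = 81$)
$-27 + Z n{\left(37,19 \right)} = -27 - 85293 = -85320$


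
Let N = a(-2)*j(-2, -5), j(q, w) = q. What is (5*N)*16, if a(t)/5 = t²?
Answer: -3200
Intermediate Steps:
a(t) = 5*t²
N = -40 (N = (5*(-2)²)*(-2) = (5*4)*(-2) = 20*(-2) = -40)
(5*N)*16 = (5*(-40))*16 = -200*16 = -3200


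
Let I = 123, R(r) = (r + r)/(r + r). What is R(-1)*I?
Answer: 123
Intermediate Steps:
R(r) = 1 (R(r) = (2*r)/((2*r)) = (2*r)*(1/(2*r)) = 1)
R(-1)*I = 1*123 = 123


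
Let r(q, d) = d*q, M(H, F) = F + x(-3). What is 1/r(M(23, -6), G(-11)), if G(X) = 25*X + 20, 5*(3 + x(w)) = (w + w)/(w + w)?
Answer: 1/2244 ≈ 0.00044563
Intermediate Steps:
x(w) = -14/5 (x(w) = -3 + ((w + w)/(w + w))/5 = -3 + ((2*w)/((2*w)))/5 = -3 + ((2*w)*(1/(2*w)))/5 = -3 + (1/5)*1 = -3 + 1/5 = -14/5)
G(X) = 20 + 25*X
M(H, F) = -14/5 + F (M(H, F) = F - 14/5 = -14/5 + F)
1/r(M(23, -6), G(-11)) = 1/((20 + 25*(-11))*(-14/5 - 6)) = 1/((20 - 275)*(-44/5)) = 1/(-255*(-44/5)) = 1/2244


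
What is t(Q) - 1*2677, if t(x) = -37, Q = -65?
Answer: -2714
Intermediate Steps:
t(Q) - 1*2677 = -37 - 1*2677 = -37 - 2677 = -2714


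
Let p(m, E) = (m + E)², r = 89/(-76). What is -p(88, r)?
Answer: -43546801/5776 ≈ -7539.3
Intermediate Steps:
r = -89/76 (r = 89*(-1/76) = -89/76 ≈ -1.1711)
p(m, E) = (E + m)²
-p(88, r) = -(-89/76 + 88)² = -(6599/76)² = -1*43546801/5776 = -43546801/5776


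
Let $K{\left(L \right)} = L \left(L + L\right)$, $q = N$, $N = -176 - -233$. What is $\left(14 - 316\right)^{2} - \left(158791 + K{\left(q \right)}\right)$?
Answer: $-74085$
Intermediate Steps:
$N = 57$ ($N = -176 + 233 = 57$)
$q = 57$
$K{\left(L \right)} = 2 L^{2}$ ($K{\left(L \right)} = L 2 L = 2 L^{2}$)
$\left(14 - 316\right)^{2} - \left(158791 + K{\left(q \right)}\right) = \left(14 - 316\right)^{2} - \left(158791 + 2 \cdot 57^{2}\right) = \left(-302\right)^{2} - \left(158791 + 2 \cdot 3249\right) = 91204 - 165289 = -74085$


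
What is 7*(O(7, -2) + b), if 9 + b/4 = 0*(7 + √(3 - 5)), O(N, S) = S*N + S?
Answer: -364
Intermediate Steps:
O(N, S) = S + N*S (O(N, S) = N*S + S = S + N*S)
b = -36 (b = -36 + 4*(0*(7 + √(3 - 5))) = -36 + 4*(0*(7 + √(-2))) = -36 + 4*(0*(7 + I*√2)) = -36 + 4*0 = -36 + 0 = -36)
7*(O(7, -2) + b) = 7*(-2*(1 + 7) - 36) = 7*(-2*8 - 36) = 7*(-16 - 36) = 7*(-52) = -364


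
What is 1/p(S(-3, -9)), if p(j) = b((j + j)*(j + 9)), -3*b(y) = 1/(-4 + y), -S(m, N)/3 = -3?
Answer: -960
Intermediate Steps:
S(m, N) = 9 (S(m, N) = -3*(-3) = 9)
b(y) = -1/(3*(-4 + y))
p(j) = -1/(-12 + 6*j*(9 + j)) (p(j) = -1/(-12 + 3*((j + j)*(j + 9))) = -1/(-12 + 3*((2*j)*(9 + j))) = -1/(-12 + 3*(2*j*(9 + j))) = -1/(-12 + 6*j*(9 + j)))
1/p(S(-3, -9)) = 1/(-1/(-12 + 6*9*(9 + 9))) = 1/(-1/(-12 + 6*9*18)) = 1/(-1/(-12 + 972)) = 1/(-1/960) = -960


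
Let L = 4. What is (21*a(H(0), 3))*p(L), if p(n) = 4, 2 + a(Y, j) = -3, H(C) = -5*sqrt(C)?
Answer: -420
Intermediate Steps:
a(Y, j) = -5 (a(Y, j) = -2 - 3 = -5)
(21*a(H(0), 3))*p(L) = (21*(-5))*4 = -105*4 = -420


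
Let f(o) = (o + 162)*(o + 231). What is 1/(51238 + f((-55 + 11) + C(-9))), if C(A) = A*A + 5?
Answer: 1/106930 ≈ 9.3519e-6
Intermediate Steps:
C(A) = 5 + A² (C(A) = A² + 5 = 5 + A²)
f(o) = (162 + o)*(231 + o)
1/(51238 + f((-55 + 11) + C(-9))) = 1/(51238 + (37422 + ((-55 + 11) + (5 + (-9)²))² + 393*((-55 + 11) + (5 + (-9)²)))) = 1/(51238 + (37422 + (-44 + (5 + 81))² + 393*(-44 + (5 + 81)))) = 1/(51238 + (37422 + (-44 + 86)² + 393*(-44 + 86))) = 1/(51238 + (37422 + 42² + 393*42)) = 1/(51238 + (37422 + 1764 + 16506)) = 1/(51238 + 55692) = 1/106930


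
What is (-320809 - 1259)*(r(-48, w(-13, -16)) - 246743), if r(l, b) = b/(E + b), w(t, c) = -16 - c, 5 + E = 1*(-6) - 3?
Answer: 79468024524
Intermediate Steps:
E = -14 (E = -5 + (1*(-6) - 3) = -5 + (-6 - 3) = -5 - 9 = -14)
r(l, b) = b/(-14 + b)
(-320809 - 1259)*(r(-48, w(-13, -16)) - 246743) = (-320809 - 1259)*((-16 - 1*(-16))/(-14 + (-16 - 1*(-16))) - 246743) = -322068*((-16 + 16)/(-14 + (-16 + 16)) - 246743) = -322068*(0/(-14 + 0) - 246743) = -322068*(0/(-14) - 246743) = -322068*(0*(-1/14) - 246743) = -322068*(0 - 246743) = -322068*(-246743) = 79468024524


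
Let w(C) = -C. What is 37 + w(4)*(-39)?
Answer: 193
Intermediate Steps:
37 + w(4)*(-39) = 37 - 1*4*(-39) = 37 - 4*(-39) = 37 + 156 = 193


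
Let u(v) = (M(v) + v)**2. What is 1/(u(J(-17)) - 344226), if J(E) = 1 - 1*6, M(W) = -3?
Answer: -1/344162 ≈ -2.9056e-6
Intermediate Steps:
J(E) = -5 (J(E) = 1 - 6 = -5)
u(v) = (-3 + v)**2
1/(u(J(-17)) - 344226) = 1/((-3 - 5)**2 - 344226) = 1/((-8)**2 - 344226) = 1/(64 - 344226) = 1/(-344162) = -1/344162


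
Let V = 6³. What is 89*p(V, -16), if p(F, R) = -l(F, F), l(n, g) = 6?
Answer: -534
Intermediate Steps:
V = 216
p(F, R) = -6 (p(F, R) = -1*6 = -6)
89*p(V, -16) = 89*(-6) = -534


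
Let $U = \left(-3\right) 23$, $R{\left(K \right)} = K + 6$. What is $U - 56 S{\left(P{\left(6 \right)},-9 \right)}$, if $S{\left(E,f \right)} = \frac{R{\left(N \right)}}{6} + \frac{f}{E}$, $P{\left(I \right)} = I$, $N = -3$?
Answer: $-13$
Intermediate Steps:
$R{\left(K \right)} = 6 + K$
$U = -69$
$S{\left(E,f \right)} = \frac{1}{2} + \frac{f}{E}$ ($S{\left(E,f \right)} = \frac{6 - 3}{6} + \frac{f}{E} = 3 \cdot \frac{1}{6} + \frac{f}{E} = \frac{1}{2} + \frac{f}{E}$)
$U - 56 S{\left(P{\left(6 \right)},-9 \right)} = -69 - 56 \frac{-9 + \frac{1}{2} \cdot 6}{6} = -69 - 56 \frac{-9 + 3}{6} = -69 - 56 \cdot \frac{1}{6} \left(-6\right) = -69 - -56 = -69 + 56 = -13$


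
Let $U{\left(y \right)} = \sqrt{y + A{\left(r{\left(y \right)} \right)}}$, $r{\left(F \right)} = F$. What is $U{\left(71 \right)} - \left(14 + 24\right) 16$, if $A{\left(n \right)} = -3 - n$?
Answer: $-608 + i \sqrt{3} \approx -608.0 + 1.732 i$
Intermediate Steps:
$U{\left(y \right)} = i \sqrt{3}$ ($U{\left(y \right)} = \sqrt{y - \left(3 + y\right)} = \sqrt{-3} = i \sqrt{3}$)
$U{\left(71 \right)} - \left(14 + 24\right) 16 = i \sqrt{3} - \left(14 + 24\right) 16 = i \sqrt{3} - 38 \cdot 16 = i \sqrt{3} - 608 = -608 + i \sqrt{3}$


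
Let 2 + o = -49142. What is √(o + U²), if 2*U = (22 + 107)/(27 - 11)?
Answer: I*√50306815/32 ≈ 221.65*I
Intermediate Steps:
o = -49144 (o = -2 - 49142 = -49144)
U = 129/32 (U = ((22 + 107)/(27 - 11))/2 = (129/16)/2 = (129*(1/16))/2 = (½)*(129/16) = 129/32 ≈ 4.0313)
√(o + U²) = √(-49144 + (129/32)²) = √(-49144 + 16641/1024) = √(-50306815/1024) = I*√50306815/32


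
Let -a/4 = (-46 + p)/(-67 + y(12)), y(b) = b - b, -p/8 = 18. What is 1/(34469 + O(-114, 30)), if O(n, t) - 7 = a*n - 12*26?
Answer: 67/2375628 ≈ 2.8203e-5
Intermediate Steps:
p = -144 (p = -8*18 = -144)
y(b) = 0
a = -760/67 (a = -4*(-46 - 144)/(-67 + 0) = -(-760)/(-67) = -(-760)*(-1)/67 = -4*190/67 = -760/67 ≈ -11.343)
O(n, t) = -305 - 760*n/67 (O(n, t) = 7 + (-760*n/67 - 12*26) = 7 + (-760*n/67 - 312) = 7 + (-312 - 760*n/67) = -305 - 760*n/67)
1/(34469 + O(-114, 30)) = 1/(34469 + (-305 - 760/67*(-114))) = 1/(34469 + (-305 + 86640/67)) = 1/(34469 + 66205/67) = 1/(2375628/67) = 67/2375628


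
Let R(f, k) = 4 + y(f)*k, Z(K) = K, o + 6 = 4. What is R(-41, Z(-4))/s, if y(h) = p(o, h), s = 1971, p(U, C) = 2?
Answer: -4/1971 ≈ -0.0020294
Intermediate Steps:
o = -2 (o = -6 + 4 = -2)
y(h) = 2
R(f, k) = 4 + 2*k
R(-41, Z(-4))/s = (4 + 2*(-4))/1971 = (4 - 8)*(1/1971) = -4*1/1971 = -4/1971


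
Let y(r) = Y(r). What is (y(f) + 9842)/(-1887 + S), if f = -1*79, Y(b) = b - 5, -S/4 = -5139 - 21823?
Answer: 574/6233 ≈ 0.092090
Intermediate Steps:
S = 107848 (S = -4*(-5139 - 21823) = -4*(-26962) = 107848)
Y(b) = -5 + b
f = -79
y(r) = -5 + r
(y(f) + 9842)/(-1887 + S) = ((-5 - 79) + 9842)/(-1887 + 107848) = (-84 + 9842)/105961 = 9758*(1/105961) = 574/6233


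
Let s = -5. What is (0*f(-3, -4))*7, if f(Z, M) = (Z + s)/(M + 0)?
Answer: 0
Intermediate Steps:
f(Z, M) = (-5 + Z)/M (f(Z, M) = (Z - 5)/(M + 0) = (-5 + Z)/M)
(0*f(-3, -4))*7 = (0*((-5 - 3)/(-4)))*7 = (0*(-1/4*(-8)))*7 = (0*2)*7 = 0*7 = 0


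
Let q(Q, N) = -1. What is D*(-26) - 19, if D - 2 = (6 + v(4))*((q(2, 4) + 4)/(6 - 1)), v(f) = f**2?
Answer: -2071/5 ≈ -414.20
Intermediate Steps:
D = 76/5 (D = 2 + (6 + 4**2)*((-1 + 4)/(6 - 1)) = 2 + (6 + 16)*(3/5) = 2 + 22*(3*(1/5)) = 2 + 22*(3/5) = 2 + 66/5 = 76/5 ≈ 15.200)
D*(-26) - 19 = (76/5)*(-26) - 19 = -1976/5 - 19 = -2071/5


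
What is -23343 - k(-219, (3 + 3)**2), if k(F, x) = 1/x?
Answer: -840349/36 ≈ -23343.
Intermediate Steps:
-23343 - k(-219, (3 + 3)**2) = -23343 - 1/((3 + 3)**2) = -23343 - 1/(6**2) = -23343 - 1/36 = -840349/36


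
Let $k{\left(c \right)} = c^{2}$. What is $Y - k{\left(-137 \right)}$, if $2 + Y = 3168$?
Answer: $-15603$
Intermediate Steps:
$Y = 3166$ ($Y = -2 + 3168 = 3166$)
$Y - k{\left(-137 \right)} = 3166 - \left(-137\right)^{2} = 3166 - 18769 = -15603$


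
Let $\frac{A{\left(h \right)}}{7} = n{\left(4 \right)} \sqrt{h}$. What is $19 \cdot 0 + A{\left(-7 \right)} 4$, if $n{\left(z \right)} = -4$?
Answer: $- 112 i \sqrt{7} \approx - 296.32 i$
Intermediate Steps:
$A{\left(h \right)} = - 28 \sqrt{h}$ ($A{\left(h \right)} = 7 \left(- 4 \sqrt{h}\right) = - 28 \sqrt{h}$)
$19 \cdot 0 + A{\left(-7 \right)} 4 = 19 \cdot 0 + - 28 \sqrt{-7} \cdot 4 = 0 + - 28 i \sqrt{7} \cdot 4 = 0 - 112 i \sqrt{7} = - 112 i \sqrt{7}$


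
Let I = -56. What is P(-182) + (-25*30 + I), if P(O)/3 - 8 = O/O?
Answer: -779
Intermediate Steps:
P(O) = 27 (P(O) = 24 + 3*(O/O) = 24 + 3*1 = 24 + 3 = 27)
P(-182) + (-25*30 + I) = 27 + (-25*30 - 56) = 27 + (-750 - 56) = 27 - 806 = -779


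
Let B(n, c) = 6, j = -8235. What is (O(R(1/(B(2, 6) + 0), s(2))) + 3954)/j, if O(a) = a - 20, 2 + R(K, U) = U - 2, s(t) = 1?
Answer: -3931/8235 ≈ -0.47735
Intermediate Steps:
R(K, U) = -4 + U (R(K, U) = -2 + (U - 2) = -2 + (-2 + U) = -4 + U)
O(a) = -20 + a
(O(R(1/(B(2, 6) + 0), s(2))) + 3954)/j = ((-20 + (-4 + 1)) + 3954)/(-8235) = ((-20 - 3) + 3954)*(-1/8235) = (-23 + 3954)*(-1/8235) = 3931*(-1/8235) = -3931/8235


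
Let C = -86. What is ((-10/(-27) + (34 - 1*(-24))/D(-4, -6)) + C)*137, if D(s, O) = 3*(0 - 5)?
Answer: -1655234/135 ≈ -12261.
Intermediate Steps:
D(s, O) = -15 (D(s, O) = 3*(-5) = -15)
((-10/(-27) + (34 - 1*(-24))/D(-4, -6)) + C)*137 = ((-10/(-27) + (34 - 1*(-24))/(-15)) - 86)*137 = ((-10*(-1/27) + (34 + 24)*(-1/15)) - 86)*137 = ((10/27 + 58*(-1/15)) - 86)*137 = ((10/27 - 58/15) - 86)*137 = (-472/135 - 86)*137 = -12082/135*137 = -1655234/135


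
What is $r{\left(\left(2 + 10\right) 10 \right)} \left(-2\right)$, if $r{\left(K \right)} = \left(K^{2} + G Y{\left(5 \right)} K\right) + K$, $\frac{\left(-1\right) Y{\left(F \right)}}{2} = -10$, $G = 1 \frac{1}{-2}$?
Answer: $-26640$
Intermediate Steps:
$G = - \frac{1}{2}$ ($G = 1 \left(- \frac{1}{2}\right) = - \frac{1}{2} \approx -0.5$)
$Y{\left(F \right)} = 20$ ($Y{\left(F \right)} = \left(-2\right) \left(-10\right) = 20$)
$r{\left(K \right)} = K^{2} - 9 K$ ($r{\left(K \right)} = \left(K^{2} + \left(- \frac{1}{2}\right) 20 K\right) + K = \left(K^{2} - 10 K\right) + K = K^{2} - 9 K$)
$r{\left(\left(2 + 10\right) 10 \right)} \left(-2\right) = \left(2 + 10\right) 10 \left(-9 + \left(2 + 10\right) 10\right) \left(-2\right) = 12 \cdot 10 \left(-9 + 12 \cdot 10\right) \left(-2\right) = 120 \left(-9 + 120\right) \left(-2\right) = 120 \cdot 111 \left(-2\right) = 13320 \left(-2\right) = -26640$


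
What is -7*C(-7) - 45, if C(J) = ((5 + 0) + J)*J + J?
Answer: -94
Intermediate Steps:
C(J) = J + J*(5 + J) (C(J) = (5 + J)*J + J = J*(5 + J) + J = J + J*(5 + J))
-7*C(-7) - 45 = -(-49)*(6 - 7) - 45 = -(-49)*(-1) - 45 = -7*7 - 45 = -49 - 45 = -94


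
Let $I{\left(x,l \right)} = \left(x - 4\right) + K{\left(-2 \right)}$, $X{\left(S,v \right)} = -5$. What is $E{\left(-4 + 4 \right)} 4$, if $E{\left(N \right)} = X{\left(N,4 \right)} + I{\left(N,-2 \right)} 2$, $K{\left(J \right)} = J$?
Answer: $-68$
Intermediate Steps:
$I{\left(x,l \right)} = -6 + x$ ($I{\left(x,l \right)} = \left(x - 4\right) - 2 = \left(-4 + x\right) - 2 = -6 + x$)
$E{\left(N \right)} = -17 + 2 N$ ($E{\left(N \right)} = -5 + \left(-6 + N\right) 2 = -5 + \left(-12 + 2 N\right) = -17 + 2 N$)
$E{\left(-4 + 4 \right)} 4 = \left(-17 + 2 \left(-4 + 4\right)\right) 4 = \left(-17 + 2 \cdot 0\right) 4 = \left(-17 + 0\right) 4 = \left(-17\right) 4 = -68$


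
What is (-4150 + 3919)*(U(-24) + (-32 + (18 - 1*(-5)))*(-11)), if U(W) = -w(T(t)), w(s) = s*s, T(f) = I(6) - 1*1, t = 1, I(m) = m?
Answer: -17094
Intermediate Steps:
T(f) = 5 (T(f) = 6 - 1*1 = 6 - 1 = 5)
w(s) = s**2
U(W) = -25 (U(W) = -1*5**2 = -1*25 = -25)
(-4150 + 3919)*(U(-24) + (-32 + (18 - 1*(-5)))*(-11)) = (-4150 + 3919)*(-25 + (-32 + (18 - 1*(-5)))*(-11)) = -231*(-25 + (-32 + (18 + 5))*(-11)) = -231*(-25 + (-32 + 23)*(-11)) = -231*(-25 - 9*(-11)) = -231*(-25 + 99) = -231*74 = -17094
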